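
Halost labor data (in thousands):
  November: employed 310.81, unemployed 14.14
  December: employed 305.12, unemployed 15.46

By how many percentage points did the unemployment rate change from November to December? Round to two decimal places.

November: labor force = 310.81 + 14.14 = 324.95; u = 14.14/324.95 = 4.35%.
December: labor force = 305.12 + 15.46 = 320.58; u = 15.46/320.58 = 4.82%.
Change = 4.82% − 4.35% = +0.47 pp.

The unemployment rate changed by +0.47 percentage points.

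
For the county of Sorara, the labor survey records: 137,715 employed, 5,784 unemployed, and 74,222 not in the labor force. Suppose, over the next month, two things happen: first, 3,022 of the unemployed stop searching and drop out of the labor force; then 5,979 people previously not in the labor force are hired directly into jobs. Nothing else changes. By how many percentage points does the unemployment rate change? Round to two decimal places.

The unemployment rate changes by −2.14 percentage points.

Initially, labor force = 137,715 + 5,784 = 143,499, so u = 5,784/143,499 = 4.03%.
After the first change, unemployed and labor force both fall by 3,022 → E = 137,715, U = 2,762, labor force = 140,477.
After the second change, employed and labor force both rise by 5,979; unemployed unchanged → E = 143,694, U = 2,762, labor force = 146,456.
New unemployment rate = 2,762 / 146,456 = 1.89%.
Change = 1.89% − 4.03% = −2.14 percentage points.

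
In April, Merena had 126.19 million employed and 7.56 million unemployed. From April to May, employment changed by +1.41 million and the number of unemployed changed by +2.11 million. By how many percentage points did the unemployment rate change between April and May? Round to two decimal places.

The unemployment rate changed by +1.39 percentage points.

April: labor force = 126.19 + 7.56 = 133.75; u = 7.56/133.75 = 5.65%.
May: labor force = 127.60 + 9.67 = 137.27; u = 9.67/137.27 = 7.04%.
Change = 7.04% − 5.65% = +1.39 pp.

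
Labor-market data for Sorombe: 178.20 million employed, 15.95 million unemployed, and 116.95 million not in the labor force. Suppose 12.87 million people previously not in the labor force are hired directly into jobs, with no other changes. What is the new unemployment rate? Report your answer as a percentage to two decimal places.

Initially, labor force = 178.20 + 15.95 = 194.15 million, so u = 15.95/194.15 = 8.22%.
After the change, employed and labor force both rise by 12.87; unemployed unchanged → E = 191.07, U = 15.95, labor force = 207.02 million.
New unemployment rate = 15.95 / 207.02 = 7.70%.

New unemployment rate ≈ 7.70%.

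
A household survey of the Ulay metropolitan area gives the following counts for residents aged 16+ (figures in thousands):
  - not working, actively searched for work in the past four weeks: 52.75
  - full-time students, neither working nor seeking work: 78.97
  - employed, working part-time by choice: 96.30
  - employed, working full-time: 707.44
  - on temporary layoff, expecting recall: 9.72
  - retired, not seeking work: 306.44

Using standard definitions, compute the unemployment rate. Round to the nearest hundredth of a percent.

Unemployment rate ≈ 7.21%.

Employed = 96.30 + 707.44 = 803.74 thousand.
Unemployed = 52.75 + 9.72 = 62.47 thousand (jobless and actively searching, or on temporary layoff).
Labor force = 803.74 + 62.47 = 866.21 thousand.
Unemployment rate = 62.47 / 866.21 = 7.21%.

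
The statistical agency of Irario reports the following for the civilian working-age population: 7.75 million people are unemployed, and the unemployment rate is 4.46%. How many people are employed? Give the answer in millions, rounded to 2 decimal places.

About 166.02 million are employed.

Labor force = U / u = 7.75 / 0.0446 ≈ 173.77 million.
Employed = labor force − unemployed = 173.77 − 7.75 = 166.02 million.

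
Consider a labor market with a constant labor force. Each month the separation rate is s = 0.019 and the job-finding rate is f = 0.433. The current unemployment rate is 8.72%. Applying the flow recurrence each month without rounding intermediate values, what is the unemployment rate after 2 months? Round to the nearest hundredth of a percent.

With a fixed labor force, u_{t+1} = u_t + s·(1−u_t) − f·u_t = u_t·(1−s−f) + s.
Here 1−s−f = 0.548 and s = 0.019.
u_1 = 0.087200 × 0.548 + 0.019 = 0.066786.
u_2 = 0.066786 × 0.548 + 0.019 = 0.055599.

Unemployment rate after two months ≈ 5.56%.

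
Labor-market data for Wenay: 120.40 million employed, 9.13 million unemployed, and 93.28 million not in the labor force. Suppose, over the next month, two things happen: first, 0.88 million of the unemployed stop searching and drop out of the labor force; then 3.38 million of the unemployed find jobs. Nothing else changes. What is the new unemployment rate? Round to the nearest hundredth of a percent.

Initially, labor force = 120.40 + 9.13 = 129.53 million, so u = 9.13/129.53 = 7.05%.
After the first change, unemployed and labor force both fall by 0.88 → E = 120.40, U = 8.25, labor force = 128.65 million.
After the second change, unemployed falls and employed rises by 3.38; labor force unchanged → E = 123.78, U = 4.87, labor force = 128.65 million.
New unemployment rate = 4.87 / 128.65 = 3.79%.

New unemployment rate ≈ 3.79%.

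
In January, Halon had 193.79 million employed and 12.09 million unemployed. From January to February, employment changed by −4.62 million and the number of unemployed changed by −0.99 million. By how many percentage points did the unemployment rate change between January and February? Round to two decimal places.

The unemployment rate changed by −0.33 percentage points.

January: labor force = 193.79 + 12.09 = 205.88; u = 12.09/205.88 = 5.87%.
February: labor force = 189.17 + 11.10 = 200.27; u = 11.10/200.27 = 5.54%.
Change = 5.54% − 5.87% = −0.33 pp.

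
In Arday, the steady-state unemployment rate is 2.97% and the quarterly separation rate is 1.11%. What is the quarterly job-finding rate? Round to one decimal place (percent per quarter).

From u* = s/(s+f): f = s·(1−u)/u.
f = 1.11 × (1 − 0.0297) / 0.0297 = 1.0770 / 0.0297 ≈ 36.3% per quarter.

Job-finding rate ≈ 36.3% per quarter.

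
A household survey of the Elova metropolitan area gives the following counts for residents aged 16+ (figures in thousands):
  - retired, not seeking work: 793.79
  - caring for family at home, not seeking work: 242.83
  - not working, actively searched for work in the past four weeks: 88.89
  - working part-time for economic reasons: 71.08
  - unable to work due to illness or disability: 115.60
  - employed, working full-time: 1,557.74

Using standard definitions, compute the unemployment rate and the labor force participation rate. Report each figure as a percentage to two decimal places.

Employed = 71.08 + 1,557.74 = 1,628.82 thousand (anyone who worked, including part-time for economic reasons, counts as employed).
Unemployed = 88.89 thousand.
Labor force = 1,628.82 + 88.89 = 1,717.71 thousand.
Not in labor force = 793.79 + 242.83 + 115.60 = 1,152.22 thousand (those not working and not actively searching are outside the labor force).
Civilian working-age population = 1,717.71 + 1,152.22 = 2,869.93 thousand.
Unemployment rate = 88.89 / 1,717.71 = 5.17%.
Labor force participation rate = 1,717.71 / 2,869.93 = 59.85%.

Unemployment rate ≈ 5.17%; labor force participation rate ≈ 59.85%.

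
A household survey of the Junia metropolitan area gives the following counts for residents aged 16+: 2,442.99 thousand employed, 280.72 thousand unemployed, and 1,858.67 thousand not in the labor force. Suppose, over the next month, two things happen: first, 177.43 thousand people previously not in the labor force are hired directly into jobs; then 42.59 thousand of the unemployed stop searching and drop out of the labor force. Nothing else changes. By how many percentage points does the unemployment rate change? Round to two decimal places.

Initially, labor force = 2,442.99 + 280.72 = 2,723.71 thousand, so u = 280.72/2,723.71 = 10.31%.
After the first change, employed and labor force both rise by 177.43; unemployed unchanged → E = 2,620.42, U = 280.72, labor force = 2,901.14 thousand.
After the second change, unemployed and labor force both fall by 42.59 → E = 2,620.42, U = 238.13, labor force = 2,858.55 thousand.
New unemployment rate = 238.13 / 2,858.55 = 8.33%.
Change = 8.33% − 10.31% = −1.98 percentage points.

The unemployment rate changes by −1.98 percentage points.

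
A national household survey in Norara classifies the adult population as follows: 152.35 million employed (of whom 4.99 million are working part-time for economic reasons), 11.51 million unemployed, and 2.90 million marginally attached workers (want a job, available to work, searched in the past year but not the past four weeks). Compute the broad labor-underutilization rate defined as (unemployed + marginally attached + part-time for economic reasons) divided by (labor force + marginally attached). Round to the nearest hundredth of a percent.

Broad underutilization rate ≈ 11.63%.

Labor force = 152.35 + 11.51 = 163.86 million.
Numerator = 11.51 + 2.90 + 4.99 = 19.40 million.
Denominator = 163.86 + 2.90 = 166.76 million.
Broad rate = 19.40 / 166.76 = 11.63%.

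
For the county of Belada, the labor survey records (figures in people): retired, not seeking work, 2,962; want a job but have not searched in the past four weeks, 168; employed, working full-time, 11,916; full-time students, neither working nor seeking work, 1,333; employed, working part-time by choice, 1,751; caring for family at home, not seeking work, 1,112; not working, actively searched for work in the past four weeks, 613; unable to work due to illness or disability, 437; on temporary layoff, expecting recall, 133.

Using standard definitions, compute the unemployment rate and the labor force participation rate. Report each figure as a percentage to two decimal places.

Employed = 11,916 + 1,751 = 13,667.
Unemployed = 613 + 133 = 746 (jobless and actively searching, or on temporary layoff).
Labor force = 13,667 + 746 = 14,413.
Not in labor force = 2,962 + 168 + 1,333 + 1,112 + 437 = 6,012 (those not working and not actively searching are outside the labor force — including those who want a job but have given up searching).
Civilian working-age population = 14,413 + 6,012 = 20,425.
Unemployment rate = 746 / 14,413 = 5.18%.
Labor force participation rate = 14,413 / 20,425 = 70.57%.

Unemployment rate ≈ 5.18%; labor force participation rate ≈ 70.57%.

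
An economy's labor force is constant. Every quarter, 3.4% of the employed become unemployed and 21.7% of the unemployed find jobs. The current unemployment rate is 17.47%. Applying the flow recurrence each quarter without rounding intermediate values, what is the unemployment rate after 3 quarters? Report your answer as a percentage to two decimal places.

With a fixed labor force, u_{t+1} = u_t + s·(1−u_t) − f·u_t = u_t·(1−s−f) + s.
Here 1−s−f = 0.749 and s = 0.034.
u_1 = 0.174700 × 0.749 + 0.034 = 0.164850.
u_2 = 0.164850 × 0.749 + 0.034 = 0.157473.
u_3 = 0.157473 × 0.749 + 0.034 = 0.151947.

Unemployment rate after three quarters ≈ 15.19%.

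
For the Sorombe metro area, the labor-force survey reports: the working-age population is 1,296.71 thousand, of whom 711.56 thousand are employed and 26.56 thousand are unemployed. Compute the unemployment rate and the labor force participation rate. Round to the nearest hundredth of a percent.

Unemployment rate ≈ 3.60%; labor force participation rate ≈ 56.92%.

Labor force = employed + unemployed = 711.56 + 26.56 = 738.12 thousand.
Unemployment rate = 26.56 / 738.12 = 3.60%.
Labor force participation rate = 738.12 / 1,296.71 = 56.92%.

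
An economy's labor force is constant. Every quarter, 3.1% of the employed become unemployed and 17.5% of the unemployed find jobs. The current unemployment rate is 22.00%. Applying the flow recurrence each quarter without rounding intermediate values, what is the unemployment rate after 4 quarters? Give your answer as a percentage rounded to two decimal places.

With a fixed labor force, u_{t+1} = u_t + s·(1−u_t) − f·u_t = u_t·(1−s−f) + s.
Here 1−s−f = 0.794 and s = 0.031.
u_1 = 0.220000 × 0.794 + 0.031 = 0.205680.
u_2 = 0.205680 × 0.794 + 0.031 = 0.194310.
u_3 = 0.194310 × 0.794 + 0.031 = 0.185282.
u_4 = 0.185282 × 0.794 + 0.031 = 0.178114.

Unemployment rate after four quarters ≈ 17.81%.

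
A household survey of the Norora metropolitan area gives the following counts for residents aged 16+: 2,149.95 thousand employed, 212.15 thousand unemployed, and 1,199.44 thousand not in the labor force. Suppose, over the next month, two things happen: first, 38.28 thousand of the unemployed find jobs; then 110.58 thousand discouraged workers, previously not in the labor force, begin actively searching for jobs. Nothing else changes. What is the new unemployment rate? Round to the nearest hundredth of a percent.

Initially, labor force = 2,149.95 + 212.15 = 2,362.10 thousand, so u = 212.15/2,362.10 = 8.98%.
After the first change, unemployed falls and employed rises by 38.28; labor force unchanged → E = 2,188.23, U = 173.87, labor force = 2,362.10 thousand.
After the second change, unemployed and labor force both rise by 110.58 → E = 2,188.23, U = 284.45, labor force = 2,472.68 thousand.
New unemployment rate = 284.45 / 2,472.68 = 11.50%.

New unemployment rate ≈ 11.50%.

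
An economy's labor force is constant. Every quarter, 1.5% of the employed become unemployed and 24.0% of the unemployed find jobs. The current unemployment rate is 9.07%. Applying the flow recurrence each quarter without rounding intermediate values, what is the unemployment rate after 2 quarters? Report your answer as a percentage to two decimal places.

Unemployment rate after two quarters ≈ 7.65%.

With a fixed labor force, u_{t+1} = u_t + s·(1−u_t) − f·u_t = u_t·(1−s−f) + s.
Here 1−s−f = 0.745 and s = 0.015.
u_1 = 0.090700 × 0.745 + 0.015 = 0.082572.
u_2 = 0.082572 × 0.745 + 0.015 = 0.076516.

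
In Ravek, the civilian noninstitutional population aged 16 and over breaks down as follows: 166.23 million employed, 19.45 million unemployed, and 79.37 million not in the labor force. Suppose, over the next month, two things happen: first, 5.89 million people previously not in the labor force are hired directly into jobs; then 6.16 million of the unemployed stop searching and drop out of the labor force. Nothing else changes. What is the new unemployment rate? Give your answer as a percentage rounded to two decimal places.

Initially, labor force = 166.23 + 19.45 = 185.68 million, so u = 19.45/185.68 = 10.48%.
After the first change, employed and labor force both rise by 5.89; unemployed unchanged → E = 172.12, U = 19.45, labor force = 191.57 million.
After the second change, unemployed and labor force both fall by 6.16 → E = 172.12, U = 13.29, labor force = 185.41 million.
New unemployment rate = 13.29 / 185.41 = 7.17%.

New unemployment rate ≈ 7.17%.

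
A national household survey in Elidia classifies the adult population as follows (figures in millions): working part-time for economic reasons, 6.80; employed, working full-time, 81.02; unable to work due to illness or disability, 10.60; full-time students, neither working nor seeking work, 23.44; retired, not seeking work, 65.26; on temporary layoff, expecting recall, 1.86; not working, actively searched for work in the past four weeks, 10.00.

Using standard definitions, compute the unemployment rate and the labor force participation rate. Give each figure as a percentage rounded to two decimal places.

Unemployment rate ≈ 11.90%; labor force participation rate ≈ 50.10%.

Employed = 6.80 + 81.02 = 87.82 million (anyone who worked, including part-time for economic reasons, counts as employed).
Unemployed = 1.86 + 10.00 = 11.86 million (jobless and actively searching, or on temporary layoff).
Labor force = 87.82 + 11.86 = 99.68 million.
Not in labor force = 10.60 + 23.44 + 65.26 = 99.30 million (those not working and not actively searching are outside the labor force).
Civilian working-age population = 99.68 + 99.30 = 198.98 million.
Unemployment rate = 11.86 / 99.68 = 11.90%.
Labor force participation rate = 99.68 / 198.98 = 50.10%.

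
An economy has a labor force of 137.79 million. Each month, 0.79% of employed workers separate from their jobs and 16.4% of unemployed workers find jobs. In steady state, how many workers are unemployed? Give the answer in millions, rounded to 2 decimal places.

About 6.33 million are unemployed in steady state.

Steady-state unemployment rate u* = s/(s+f) = 0.79/(0.79+16.4) = 0.045957.
Unemployed = u* × labor force = 0.045957 × 137.79 ≈ 6.33 million.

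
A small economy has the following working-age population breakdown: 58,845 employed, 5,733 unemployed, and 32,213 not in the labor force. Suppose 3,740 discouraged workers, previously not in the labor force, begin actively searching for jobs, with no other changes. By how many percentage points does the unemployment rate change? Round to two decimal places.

The unemployment rate changes by +4.99 percentage points.

Initially, labor force = 58,845 + 5,733 = 64,578, so u = 5,733/64,578 = 8.88%.
After the change, unemployed and labor force both rise by 3,740 → E = 58,845, U = 9,473, labor force = 68,318.
New unemployment rate = 9,473 / 68,318 = 13.87%.
Change = 13.87% − 8.88% = +4.99 percentage points.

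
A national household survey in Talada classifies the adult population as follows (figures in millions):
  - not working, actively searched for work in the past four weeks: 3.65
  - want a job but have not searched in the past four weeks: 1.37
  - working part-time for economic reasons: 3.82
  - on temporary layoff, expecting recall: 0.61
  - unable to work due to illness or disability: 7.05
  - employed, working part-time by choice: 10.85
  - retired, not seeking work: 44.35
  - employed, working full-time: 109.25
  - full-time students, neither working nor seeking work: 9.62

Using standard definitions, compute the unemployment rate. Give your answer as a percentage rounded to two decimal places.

Employed = 3.82 + 10.85 + 109.25 = 123.92 million (anyone who worked, including part-time for economic reasons, counts as employed).
Unemployed = 3.65 + 0.61 = 4.26 million (jobless and actively searching, or on temporary layoff).
Labor force = 123.92 + 4.26 = 128.18 million.
Unemployment rate = 4.26 / 128.18 = 3.32%.

Unemployment rate ≈ 3.32%.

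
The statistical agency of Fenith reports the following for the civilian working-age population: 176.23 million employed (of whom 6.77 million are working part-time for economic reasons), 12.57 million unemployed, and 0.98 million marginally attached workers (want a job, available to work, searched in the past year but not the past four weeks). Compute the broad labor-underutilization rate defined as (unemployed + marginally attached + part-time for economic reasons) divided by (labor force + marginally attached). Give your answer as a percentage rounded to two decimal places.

Labor force = 176.23 + 12.57 = 188.80 million.
Numerator = 12.57 + 0.98 + 6.77 = 20.32 million.
Denominator = 188.80 + 0.98 = 189.78 million.
Broad rate = 20.32 / 189.78 = 10.71%.

Broad underutilization rate ≈ 10.71%.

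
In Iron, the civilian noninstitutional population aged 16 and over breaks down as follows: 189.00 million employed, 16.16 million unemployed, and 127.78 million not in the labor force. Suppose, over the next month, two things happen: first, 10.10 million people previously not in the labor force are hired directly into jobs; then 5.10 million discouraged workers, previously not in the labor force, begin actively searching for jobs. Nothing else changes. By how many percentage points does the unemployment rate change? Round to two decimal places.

The unemployment rate changes by +1.77 percentage points.

Initially, labor force = 189.00 + 16.16 = 205.16 million, so u = 16.16/205.16 = 7.88%.
After the first change, employed and labor force both rise by 10.10; unemployed unchanged → E = 199.10, U = 16.16, labor force = 215.26 million.
After the second change, unemployed and labor force both rise by 5.10 → E = 199.10, U = 21.26, labor force = 220.36 million.
New unemployment rate = 21.26 / 220.36 = 9.65%.
Change = 9.65% − 7.88% = +1.77 percentage points.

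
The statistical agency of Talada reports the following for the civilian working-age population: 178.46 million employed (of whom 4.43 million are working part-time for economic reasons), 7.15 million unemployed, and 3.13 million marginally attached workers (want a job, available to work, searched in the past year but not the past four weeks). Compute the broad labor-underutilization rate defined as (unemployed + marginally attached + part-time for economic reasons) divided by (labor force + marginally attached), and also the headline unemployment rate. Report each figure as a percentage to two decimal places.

Broad underutilization rate ≈ 7.79%; headline unemployment rate ≈ 3.85%.

Labor force = 178.46 + 7.15 = 185.61 million.
Numerator = 7.15 + 3.13 + 4.43 = 14.71 million.
Denominator = 185.61 + 3.13 = 188.74 million.
Broad rate = 14.71 / 188.74 = 7.79%.
Headline unemployment rate = 7.15 / 185.61 = 3.85%.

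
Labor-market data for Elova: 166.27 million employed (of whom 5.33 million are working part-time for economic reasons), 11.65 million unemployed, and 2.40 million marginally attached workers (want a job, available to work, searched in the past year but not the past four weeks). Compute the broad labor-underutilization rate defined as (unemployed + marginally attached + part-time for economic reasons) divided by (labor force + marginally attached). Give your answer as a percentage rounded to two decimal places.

Labor force = 166.27 + 11.65 = 177.92 million.
Numerator = 11.65 + 2.40 + 5.33 = 19.38 million.
Denominator = 177.92 + 2.40 = 180.32 million.
Broad rate = 19.38 / 180.32 = 10.75%.

Broad underutilization rate ≈ 10.75%.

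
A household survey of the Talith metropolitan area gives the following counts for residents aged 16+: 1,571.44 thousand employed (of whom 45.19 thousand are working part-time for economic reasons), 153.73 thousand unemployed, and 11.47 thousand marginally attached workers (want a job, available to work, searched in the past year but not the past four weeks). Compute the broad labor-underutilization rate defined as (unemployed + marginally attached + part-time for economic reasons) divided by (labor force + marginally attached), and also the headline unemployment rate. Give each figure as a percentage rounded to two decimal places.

Broad underutilization rate ≈ 12.11%; headline unemployment rate ≈ 8.91%.

Labor force = 1,571.44 + 153.73 = 1,725.17 thousand.
Numerator = 153.73 + 11.47 + 45.19 = 210.39 thousand.
Denominator = 1,725.17 + 11.47 = 1,736.64 thousand.
Broad rate = 210.39 / 1,736.64 = 12.11%.
Headline unemployment rate = 153.73 / 1,725.17 = 8.91%.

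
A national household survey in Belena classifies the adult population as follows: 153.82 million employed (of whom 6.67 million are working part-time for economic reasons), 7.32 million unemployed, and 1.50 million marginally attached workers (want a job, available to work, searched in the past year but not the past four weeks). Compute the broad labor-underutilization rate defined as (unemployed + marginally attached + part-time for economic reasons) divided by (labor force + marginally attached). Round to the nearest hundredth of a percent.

Labor force = 153.82 + 7.32 = 161.14 million.
Numerator = 7.32 + 1.50 + 6.67 = 15.49 million.
Denominator = 161.14 + 1.50 = 162.64 million.
Broad rate = 15.49 / 162.64 = 9.52%.

Broad underutilization rate ≈ 9.52%.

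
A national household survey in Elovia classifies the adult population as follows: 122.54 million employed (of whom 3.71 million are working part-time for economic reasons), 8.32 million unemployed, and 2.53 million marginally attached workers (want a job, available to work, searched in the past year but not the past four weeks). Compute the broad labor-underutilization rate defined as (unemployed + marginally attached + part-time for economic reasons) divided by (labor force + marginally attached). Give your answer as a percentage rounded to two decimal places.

Labor force = 122.54 + 8.32 = 130.86 million.
Numerator = 8.32 + 2.53 + 3.71 = 14.56 million.
Denominator = 130.86 + 2.53 = 133.39 million.
Broad rate = 14.56 / 133.39 = 10.92%.

Broad underutilization rate ≈ 10.92%.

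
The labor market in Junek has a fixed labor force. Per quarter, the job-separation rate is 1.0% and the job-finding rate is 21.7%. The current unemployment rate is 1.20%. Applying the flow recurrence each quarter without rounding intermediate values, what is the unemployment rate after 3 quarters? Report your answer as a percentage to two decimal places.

With a fixed labor force, u_{t+1} = u_t + s·(1−u_t) − f·u_t = u_t·(1−s−f) + s.
Here 1−s−f = 0.773 and s = 0.010.
u_1 = 0.012000 × 0.773 + 0.010 = 0.019276.
u_2 = 0.019276 × 0.773 + 0.010 = 0.024900.
u_3 = 0.024900 × 0.773 + 0.010 = 0.029248.

Unemployment rate after three quarters ≈ 2.92%.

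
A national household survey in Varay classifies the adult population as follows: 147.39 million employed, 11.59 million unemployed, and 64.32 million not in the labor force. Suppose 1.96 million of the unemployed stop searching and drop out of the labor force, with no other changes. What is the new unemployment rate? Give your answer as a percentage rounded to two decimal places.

New unemployment rate ≈ 6.13%.

Initially, labor force = 147.39 + 11.59 = 158.98 million, so u = 11.59/158.98 = 7.29%.
After the change, unemployed and labor force both fall by 1.96 → E = 147.39, U = 9.63, labor force = 157.02 million.
New unemployment rate = 9.63 / 157.02 = 6.13%.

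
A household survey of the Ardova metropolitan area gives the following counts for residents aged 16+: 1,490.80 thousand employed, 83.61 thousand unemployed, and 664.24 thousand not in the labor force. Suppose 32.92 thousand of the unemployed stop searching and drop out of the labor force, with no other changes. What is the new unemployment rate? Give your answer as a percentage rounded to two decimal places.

Initially, labor force = 1,490.80 + 83.61 = 1,574.41 thousand, so u = 83.61/1,574.41 = 5.31%.
After the change, unemployed and labor force both fall by 32.92 → E = 1,490.80, U = 50.69, labor force = 1,541.49 thousand.
New unemployment rate = 50.69 / 1,541.49 = 3.29%.

New unemployment rate ≈ 3.29%.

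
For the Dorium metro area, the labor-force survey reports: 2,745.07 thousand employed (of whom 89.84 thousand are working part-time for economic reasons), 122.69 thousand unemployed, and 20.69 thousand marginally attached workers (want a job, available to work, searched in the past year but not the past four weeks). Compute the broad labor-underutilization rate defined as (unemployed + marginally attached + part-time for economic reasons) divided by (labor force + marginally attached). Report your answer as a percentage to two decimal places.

Broad underutilization rate ≈ 8.07%.

Labor force = 2,745.07 + 122.69 = 2,867.76 thousand.
Numerator = 122.69 + 20.69 + 89.84 = 233.22 thousand.
Denominator = 2,867.76 + 20.69 = 2,888.45 thousand.
Broad rate = 233.22 / 2,888.45 = 8.07%.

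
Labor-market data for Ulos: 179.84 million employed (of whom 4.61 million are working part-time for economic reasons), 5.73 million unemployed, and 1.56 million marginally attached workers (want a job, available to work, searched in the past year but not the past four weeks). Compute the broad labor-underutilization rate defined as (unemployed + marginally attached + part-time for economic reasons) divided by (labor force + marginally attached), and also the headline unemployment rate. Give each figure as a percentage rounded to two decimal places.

Broad underutilization rate ≈ 6.36%; headline unemployment rate ≈ 3.09%.

Labor force = 179.84 + 5.73 = 185.57 million.
Numerator = 5.73 + 1.56 + 4.61 = 11.90 million.
Denominator = 185.57 + 1.56 = 187.13 million.
Broad rate = 11.90 / 187.13 = 6.36%.
Headline unemployment rate = 5.73 / 185.57 = 3.09%.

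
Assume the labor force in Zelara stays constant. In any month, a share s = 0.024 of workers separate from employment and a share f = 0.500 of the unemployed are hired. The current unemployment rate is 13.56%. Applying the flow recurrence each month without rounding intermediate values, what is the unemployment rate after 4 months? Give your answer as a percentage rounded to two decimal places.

With a fixed labor force, u_{t+1} = u_t + s·(1−u_t) − f·u_t = u_t·(1−s−f) + s.
Here 1−s−f = 0.476 and s = 0.024.
u_1 = 0.135600 × 0.476 + 0.024 = 0.088546.
u_2 = 0.088546 × 0.476 + 0.024 = 0.066148.
u_3 = 0.066148 × 0.476 + 0.024 = 0.055486.
u_4 = 0.055486 × 0.476 + 0.024 = 0.050411.

Unemployment rate after four months ≈ 5.04%.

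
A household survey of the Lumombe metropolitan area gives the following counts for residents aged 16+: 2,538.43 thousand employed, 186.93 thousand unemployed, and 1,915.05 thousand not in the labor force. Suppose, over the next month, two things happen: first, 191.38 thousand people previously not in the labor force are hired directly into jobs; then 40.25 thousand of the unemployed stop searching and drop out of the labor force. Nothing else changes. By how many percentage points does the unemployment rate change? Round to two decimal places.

Initially, labor force = 2,538.43 + 186.93 = 2,725.36 thousand, so u = 186.93/2,725.36 = 6.86%.
After the first change, employed and labor force both rise by 191.38; unemployed unchanged → E = 2,729.81, U = 186.93, labor force = 2,916.74 thousand.
After the second change, unemployed and labor force both fall by 40.25 → E = 2,729.81, U = 146.68, labor force = 2,876.49 thousand.
New unemployment rate = 146.68 / 2,876.49 = 5.10%.
Change = 5.10% − 6.86% = −1.76 percentage points.

The unemployment rate changes by −1.76 percentage points.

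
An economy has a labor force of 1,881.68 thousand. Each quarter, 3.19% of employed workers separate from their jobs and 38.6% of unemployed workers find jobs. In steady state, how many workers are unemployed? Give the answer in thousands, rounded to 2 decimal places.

About 143.64 thousand are unemployed in steady state.

Steady-state unemployment rate u* = s/(s+f) = 3.19/(3.19+38.6) = 0.076334.
Unemployed = u* × labor force = 0.076334 × 1,881.68 ≈ 143.64 thousand.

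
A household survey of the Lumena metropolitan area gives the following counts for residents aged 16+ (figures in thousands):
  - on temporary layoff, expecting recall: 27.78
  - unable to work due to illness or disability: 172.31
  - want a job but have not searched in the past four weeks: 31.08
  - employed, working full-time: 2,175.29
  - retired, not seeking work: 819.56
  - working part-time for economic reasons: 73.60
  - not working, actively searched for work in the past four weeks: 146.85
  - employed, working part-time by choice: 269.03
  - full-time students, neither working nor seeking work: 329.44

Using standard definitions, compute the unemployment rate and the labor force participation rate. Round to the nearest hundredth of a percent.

Employed = 2,175.29 + 73.60 + 269.03 = 2,517.92 thousand (anyone who worked, including part-time for economic reasons, counts as employed).
Unemployed = 27.78 + 146.85 = 174.63 thousand (jobless and actively searching, or on temporary layoff).
Labor force = 2,517.92 + 174.63 = 2,692.55 thousand.
Not in labor force = 172.31 + 31.08 + 819.56 + 329.44 = 1,352.39 thousand (those not working and not actively searching are outside the labor force — including those who want a job but have given up searching).
Civilian working-age population = 2,692.55 + 1,352.39 = 4,044.94 thousand.
Unemployment rate = 174.63 / 2,692.55 = 6.49%.
Labor force participation rate = 2,692.55 / 4,044.94 = 66.57%.

Unemployment rate ≈ 6.49%; labor force participation rate ≈ 66.57%.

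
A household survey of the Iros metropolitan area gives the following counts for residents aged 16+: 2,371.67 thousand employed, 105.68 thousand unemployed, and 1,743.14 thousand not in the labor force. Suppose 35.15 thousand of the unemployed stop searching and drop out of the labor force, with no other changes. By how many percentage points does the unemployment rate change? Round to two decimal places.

Initially, labor force = 2,371.67 + 105.68 = 2,477.35 thousand, so u = 105.68/2,477.35 = 4.27%.
After the change, unemployed and labor force both fall by 35.15 → E = 2,371.67, U = 70.53, labor force = 2,442.20 thousand.
New unemployment rate = 70.53 / 2,442.20 = 2.89%.
Change = 2.89% − 4.27% = −1.38 percentage points.

The unemployment rate changes by −1.38 percentage points.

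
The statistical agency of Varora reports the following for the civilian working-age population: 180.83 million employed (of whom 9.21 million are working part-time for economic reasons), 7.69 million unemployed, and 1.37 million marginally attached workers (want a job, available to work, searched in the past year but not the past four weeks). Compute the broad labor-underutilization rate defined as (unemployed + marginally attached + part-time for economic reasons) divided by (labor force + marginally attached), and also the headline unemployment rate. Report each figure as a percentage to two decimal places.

Labor force = 180.83 + 7.69 = 188.52 million.
Numerator = 7.69 + 1.37 + 9.21 = 18.27 million.
Denominator = 188.52 + 1.37 = 189.89 million.
Broad rate = 18.27 / 189.89 = 9.62%.
Headline unemployment rate = 7.69 / 188.52 = 4.08%.

Broad underutilization rate ≈ 9.62%; headline unemployment rate ≈ 4.08%.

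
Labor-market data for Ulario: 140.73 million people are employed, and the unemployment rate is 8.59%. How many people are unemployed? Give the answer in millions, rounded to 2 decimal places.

Let U be the number unemployed. The labor force is E + U, and U/(E+U) = 0.0859.
So U = 0.0859 × 140.73 / (1 − 0.0859) = 12.0887 / 0.9141 ≈ 13.22 million.

About 13.22 million are unemployed.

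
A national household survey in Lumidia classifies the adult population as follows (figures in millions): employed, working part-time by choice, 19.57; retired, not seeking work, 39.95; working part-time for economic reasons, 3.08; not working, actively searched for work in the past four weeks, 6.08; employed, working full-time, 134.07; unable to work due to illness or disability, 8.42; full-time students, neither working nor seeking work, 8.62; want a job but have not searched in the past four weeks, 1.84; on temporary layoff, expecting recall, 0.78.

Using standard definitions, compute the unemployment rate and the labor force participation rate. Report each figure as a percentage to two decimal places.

Employed = 19.57 + 3.08 + 134.07 = 156.72 million (anyone who worked, including part-time for economic reasons, counts as employed).
Unemployed = 6.08 + 0.78 = 6.86 million (jobless and actively searching, or on temporary layoff).
Labor force = 156.72 + 6.86 = 163.58 million.
Not in labor force = 39.95 + 8.42 + 8.62 + 1.84 = 58.83 million (those not working and not actively searching are outside the labor force — including those who want a job but have given up searching).
Civilian working-age population = 163.58 + 58.83 = 222.41 million.
Unemployment rate = 6.86 / 163.58 = 4.19%.
Labor force participation rate = 163.58 / 222.41 = 73.55%.

Unemployment rate ≈ 4.19%; labor force participation rate ≈ 73.55%.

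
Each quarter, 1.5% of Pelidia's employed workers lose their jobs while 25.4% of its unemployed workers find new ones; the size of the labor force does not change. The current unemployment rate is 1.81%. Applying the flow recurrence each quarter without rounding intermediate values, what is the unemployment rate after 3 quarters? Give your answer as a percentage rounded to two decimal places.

With a fixed labor force, u_{t+1} = u_t + s·(1−u_t) − f·u_t = u_t·(1−s−f) + s.
Here 1−s−f = 0.731 and s = 0.015.
u_1 = 0.018100 × 0.731 + 0.015 = 0.028231.
u_2 = 0.028231 × 0.731 + 0.015 = 0.035637.
u_3 = 0.035637 × 0.731 + 0.015 = 0.041051.

Unemployment rate after three quarters ≈ 4.11%.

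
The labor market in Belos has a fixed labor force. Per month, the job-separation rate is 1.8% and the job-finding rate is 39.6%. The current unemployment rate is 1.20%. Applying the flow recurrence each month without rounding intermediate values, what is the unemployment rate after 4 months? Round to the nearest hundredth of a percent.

Unemployment rate after four months ≈ 3.98%.

With a fixed labor force, u_{t+1} = u_t + s·(1−u_t) − f·u_t = u_t·(1−s−f) + s.
Here 1−s−f = 0.586 and s = 0.018.
u_1 = 0.012000 × 0.586 + 0.018 = 0.025032.
u_2 = 0.025032 × 0.586 + 0.018 = 0.032669.
u_3 = 0.032669 × 0.586 + 0.018 = 0.037144.
u_4 = 0.037144 × 0.586 + 0.018 = 0.039766.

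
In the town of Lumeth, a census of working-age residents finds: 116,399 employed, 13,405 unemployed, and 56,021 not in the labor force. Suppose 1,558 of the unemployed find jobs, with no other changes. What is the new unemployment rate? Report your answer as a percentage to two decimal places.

Initially, labor force = 116,399 + 13,405 = 129,804, so u = 13,405/129,804 = 10.33%.
After the change, unemployed falls and employed rises by 1,558; labor force unchanged → E = 117,957, U = 11,847, labor force = 129,804.
New unemployment rate = 11,847 / 129,804 = 9.13%.

New unemployment rate ≈ 9.13%.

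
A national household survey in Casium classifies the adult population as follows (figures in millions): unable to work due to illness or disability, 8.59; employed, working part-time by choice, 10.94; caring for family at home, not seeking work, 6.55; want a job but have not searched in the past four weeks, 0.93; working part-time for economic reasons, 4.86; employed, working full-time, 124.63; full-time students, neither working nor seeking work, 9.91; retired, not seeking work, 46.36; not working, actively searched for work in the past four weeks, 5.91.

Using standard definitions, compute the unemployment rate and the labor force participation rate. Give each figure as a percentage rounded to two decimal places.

Unemployment rate ≈ 4.04%; labor force participation rate ≈ 66.92%.

Employed = 10.94 + 4.86 + 124.63 = 140.43 million (anyone who worked, including part-time for economic reasons, counts as employed).
Unemployed = 5.91 million.
Labor force = 140.43 + 5.91 = 146.34 million.
Not in labor force = 8.59 + 6.55 + 0.93 + 9.91 + 46.36 = 72.34 million (those not working and not actively searching are outside the labor force — including those who want a job but have given up searching).
Civilian working-age population = 146.34 + 72.34 = 218.68 million.
Unemployment rate = 5.91 / 146.34 = 4.04%.
Labor force participation rate = 146.34 / 218.68 = 66.92%.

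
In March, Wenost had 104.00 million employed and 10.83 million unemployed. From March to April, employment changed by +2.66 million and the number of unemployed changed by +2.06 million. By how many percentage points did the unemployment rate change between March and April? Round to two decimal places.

The unemployment rate changed by +1.35 percentage points.

March: labor force = 104.00 + 10.83 = 114.83; u = 10.83/114.83 = 9.43%.
April: labor force = 106.66 + 12.89 = 119.55; u = 12.89/119.55 = 10.78%.
Change = 10.78% − 9.43% = +1.35 pp.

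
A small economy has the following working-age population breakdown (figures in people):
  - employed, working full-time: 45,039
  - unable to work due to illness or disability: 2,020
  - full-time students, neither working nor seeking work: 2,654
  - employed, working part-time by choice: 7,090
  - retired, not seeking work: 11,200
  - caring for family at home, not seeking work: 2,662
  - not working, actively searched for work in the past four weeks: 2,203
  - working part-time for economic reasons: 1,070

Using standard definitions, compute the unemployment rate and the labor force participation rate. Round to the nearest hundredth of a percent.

Employed = 45,039 + 7,090 + 1,070 = 53,199 (anyone who worked, including part-time for economic reasons, counts as employed).
Unemployed = 2,203.
Labor force = 53,199 + 2,203 = 55,402.
Not in labor force = 2,020 + 2,654 + 11,200 + 2,662 = 18,536 (those not working and not actively searching are outside the labor force).
Civilian working-age population = 55,402 + 18,536 = 73,938.
Unemployment rate = 2,203 / 55,402 = 3.98%.
Labor force participation rate = 55,402 / 73,938 = 74.93%.

Unemployment rate ≈ 3.98%; labor force participation rate ≈ 74.93%.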